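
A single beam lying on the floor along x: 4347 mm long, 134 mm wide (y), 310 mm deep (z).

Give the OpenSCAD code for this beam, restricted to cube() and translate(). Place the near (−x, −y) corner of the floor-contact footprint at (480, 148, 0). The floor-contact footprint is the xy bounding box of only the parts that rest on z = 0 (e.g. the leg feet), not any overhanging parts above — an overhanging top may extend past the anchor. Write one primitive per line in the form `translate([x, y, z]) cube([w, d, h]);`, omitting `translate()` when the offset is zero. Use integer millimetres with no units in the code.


translate([480, 148, 0]) cube([4347, 134, 310]);


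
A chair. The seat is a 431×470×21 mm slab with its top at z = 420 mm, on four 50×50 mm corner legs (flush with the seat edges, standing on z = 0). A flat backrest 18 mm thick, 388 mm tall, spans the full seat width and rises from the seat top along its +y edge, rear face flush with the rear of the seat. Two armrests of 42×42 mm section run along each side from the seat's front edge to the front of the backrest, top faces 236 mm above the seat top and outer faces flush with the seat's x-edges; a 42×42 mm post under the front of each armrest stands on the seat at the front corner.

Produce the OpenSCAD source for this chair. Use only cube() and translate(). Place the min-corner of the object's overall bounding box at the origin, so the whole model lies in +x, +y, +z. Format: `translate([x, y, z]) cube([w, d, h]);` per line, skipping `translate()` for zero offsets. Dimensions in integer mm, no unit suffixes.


translate([0, 0, 399]) cube([431, 470, 21]);
cube([50, 50, 399]);
translate([381, 0, 0]) cube([50, 50, 399]);
translate([0, 420, 0]) cube([50, 50, 399]);
translate([381, 420, 0]) cube([50, 50, 399]);
translate([0, 452, 420]) cube([431, 18, 388]);
translate([0, 0, 614]) cube([42, 452, 42]);
translate([389, 0, 614]) cube([42, 452, 42]);
translate([0, 0, 420]) cube([42, 42, 194]);
translate([389, 0, 420]) cube([42, 42, 194]);


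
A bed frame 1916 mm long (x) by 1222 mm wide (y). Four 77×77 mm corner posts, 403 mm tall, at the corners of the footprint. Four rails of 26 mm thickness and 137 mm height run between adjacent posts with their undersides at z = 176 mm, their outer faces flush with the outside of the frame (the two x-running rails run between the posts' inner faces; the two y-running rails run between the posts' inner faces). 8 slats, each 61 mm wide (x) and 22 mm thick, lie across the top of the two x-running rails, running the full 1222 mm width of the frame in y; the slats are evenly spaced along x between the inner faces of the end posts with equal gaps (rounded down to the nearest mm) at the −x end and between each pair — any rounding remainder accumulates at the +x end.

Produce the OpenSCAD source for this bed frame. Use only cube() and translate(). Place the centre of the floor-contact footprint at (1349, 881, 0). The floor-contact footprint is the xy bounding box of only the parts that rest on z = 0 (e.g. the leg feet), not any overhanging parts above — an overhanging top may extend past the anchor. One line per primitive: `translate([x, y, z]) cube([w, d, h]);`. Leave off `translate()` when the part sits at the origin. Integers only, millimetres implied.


// slat z = rail_z + rail_h = 176 + 137 = 313
// slat gap = ⌊(1762 − 8·61) / 9⌋ = 141
translate([391, 270, 0]) cube([77, 77, 403]);
translate([391, 1415, 0]) cube([77, 77, 403]);
translate([2230, 270, 0]) cube([77, 77, 403]);
translate([2230, 1415, 0]) cube([77, 77, 403]);
translate([468, 270, 176]) cube([1762, 26, 137]);
translate([468, 1466, 176]) cube([1762, 26, 137]);
translate([391, 347, 176]) cube([26, 1068, 137]);
translate([2281, 347, 176]) cube([26, 1068, 137]);
translate([609, 270, 313]) cube([61, 1222, 22]);
translate([811, 270, 313]) cube([61, 1222, 22]);
translate([1013, 270, 313]) cube([61, 1222, 22]);
translate([1215, 270, 313]) cube([61, 1222, 22]);
translate([1417, 270, 313]) cube([61, 1222, 22]);
translate([1619, 270, 313]) cube([61, 1222, 22]);
translate([1821, 270, 313]) cube([61, 1222, 22]);
translate([2023, 270, 313]) cube([61, 1222, 22]);


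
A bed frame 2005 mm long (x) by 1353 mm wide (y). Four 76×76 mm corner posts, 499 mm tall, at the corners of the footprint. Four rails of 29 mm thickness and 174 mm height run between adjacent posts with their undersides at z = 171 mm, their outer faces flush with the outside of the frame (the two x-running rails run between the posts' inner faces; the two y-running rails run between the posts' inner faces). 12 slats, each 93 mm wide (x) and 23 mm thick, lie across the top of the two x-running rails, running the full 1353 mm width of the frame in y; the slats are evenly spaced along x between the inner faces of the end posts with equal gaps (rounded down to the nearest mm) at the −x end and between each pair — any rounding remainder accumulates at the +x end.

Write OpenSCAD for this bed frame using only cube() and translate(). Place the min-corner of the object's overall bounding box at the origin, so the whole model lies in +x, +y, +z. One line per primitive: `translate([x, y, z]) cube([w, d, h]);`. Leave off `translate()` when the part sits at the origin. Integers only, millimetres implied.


cube([76, 76, 499]);
translate([0, 1277, 0]) cube([76, 76, 499]);
translate([1929, 0, 0]) cube([76, 76, 499]);
translate([1929, 1277, 0]) cube([76, 76, 499]);
translate([76, 0, 171]) cube([1853, 29, 174]);
translate([76, 1324, 171]) cube([1853, 29, 174]);
translate([0, 76, 171]) cube([29, 1201, 174]);
translate([1976, 76, 171]) cube([29, 1201, 174]);
translate([132, 0, 345]) cube([93, 1353, 23]);
translate([281, 0, 345]) cube([93, 1353, 23]);
translate([430, 0, 345]) cube([93, 1353, 23]);
translate([579, 0, 345]) cube([93, 1353, 23]);
translate([728, 0, 345]) cube([93, 1353, 23]);
translate([877, 0, 345]) cube([93, 1353, 23]);
translate([1026, 0, 345]) cube([93, 1353, 23]);
translate([1175, 0, 345]) cube([93, 1353, 23]);
translate([1324, 0, 345]) cube([93, 1353, 23]);
translate([1473, 0, 345]) cube([93, 1353, 23]);
translate([1622, 0, 345]) cube([93, 1353, 23]);
translate([1771, 0, 345]) cube([93, 1353, 23]);


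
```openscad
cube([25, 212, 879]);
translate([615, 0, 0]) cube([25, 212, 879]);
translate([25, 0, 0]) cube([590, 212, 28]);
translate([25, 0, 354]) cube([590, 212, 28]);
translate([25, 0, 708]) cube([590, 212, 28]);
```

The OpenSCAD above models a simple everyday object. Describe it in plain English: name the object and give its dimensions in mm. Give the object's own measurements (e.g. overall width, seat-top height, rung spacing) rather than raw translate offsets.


An open bookshelf. Two side panels, each 25 mm thick, 212 mm deep and 879 mm tall, stand 640 mm apart (outside-to-outside). Between them sit 3 shelves, each 28 mm thick and 212 mm deep, spanning the full gap between the sides. The bottom shelf rests on the floor (its underside at z = 0) and the clear gap between one shelf's top and the next shelf's underside is 326 mm.


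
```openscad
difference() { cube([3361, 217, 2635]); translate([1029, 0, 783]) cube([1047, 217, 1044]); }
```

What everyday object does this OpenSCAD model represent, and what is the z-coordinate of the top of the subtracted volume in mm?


A wall with a window opening. The window head height is 1827 mm.

A wall with a rectangular opening subtracted — a window. Sill at z = 783, opening 1044 mm tall, so the head is at 783 + 1044 = 1827 mm.


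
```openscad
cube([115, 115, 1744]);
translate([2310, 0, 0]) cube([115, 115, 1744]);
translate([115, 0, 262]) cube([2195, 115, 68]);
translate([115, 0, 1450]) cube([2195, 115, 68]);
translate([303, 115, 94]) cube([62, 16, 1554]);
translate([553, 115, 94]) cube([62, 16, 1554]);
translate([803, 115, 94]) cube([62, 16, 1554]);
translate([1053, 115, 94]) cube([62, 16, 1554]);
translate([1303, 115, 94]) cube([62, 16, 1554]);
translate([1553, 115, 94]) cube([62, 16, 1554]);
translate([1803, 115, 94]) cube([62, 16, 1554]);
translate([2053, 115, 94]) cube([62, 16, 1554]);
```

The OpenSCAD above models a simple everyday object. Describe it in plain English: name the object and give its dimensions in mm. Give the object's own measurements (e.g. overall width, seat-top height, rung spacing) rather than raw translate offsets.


A fence section. Two 115×115 mm posts, 1744 mm tall, stand on the floor with a clear span of 2195 mm between their inner faces. Two horizontal rails of 115×68 mm section span the gap between the posts with their undersides at z = 262 mm and z = 1450 mm, flush with the posts' −y face. 8 pickets, each 62 mm wide, 16 mm thick and 1554 mm tall, are fixed to the +y face of the rails with their bottoms at z = 94 mm, spaced across the span with a 188 mm gap after the −x post and between neighbouring pickets, with 195 mm left before the +x post.


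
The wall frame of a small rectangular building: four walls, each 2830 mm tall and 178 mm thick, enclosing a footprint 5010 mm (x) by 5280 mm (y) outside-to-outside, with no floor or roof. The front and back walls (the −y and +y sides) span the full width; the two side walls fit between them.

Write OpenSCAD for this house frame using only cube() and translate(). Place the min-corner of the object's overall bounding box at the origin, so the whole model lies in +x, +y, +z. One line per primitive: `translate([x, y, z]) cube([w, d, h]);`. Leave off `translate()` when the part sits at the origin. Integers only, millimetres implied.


cube([5010, 178, 2830]);
translate([0, 5102, 0]) cube([5010, 178, 2830]);
translate([0, 178, 0]) cube([178, 4924, 2830]);
translate([4832, 178, 0]) cube([178, 4924, 2830]);


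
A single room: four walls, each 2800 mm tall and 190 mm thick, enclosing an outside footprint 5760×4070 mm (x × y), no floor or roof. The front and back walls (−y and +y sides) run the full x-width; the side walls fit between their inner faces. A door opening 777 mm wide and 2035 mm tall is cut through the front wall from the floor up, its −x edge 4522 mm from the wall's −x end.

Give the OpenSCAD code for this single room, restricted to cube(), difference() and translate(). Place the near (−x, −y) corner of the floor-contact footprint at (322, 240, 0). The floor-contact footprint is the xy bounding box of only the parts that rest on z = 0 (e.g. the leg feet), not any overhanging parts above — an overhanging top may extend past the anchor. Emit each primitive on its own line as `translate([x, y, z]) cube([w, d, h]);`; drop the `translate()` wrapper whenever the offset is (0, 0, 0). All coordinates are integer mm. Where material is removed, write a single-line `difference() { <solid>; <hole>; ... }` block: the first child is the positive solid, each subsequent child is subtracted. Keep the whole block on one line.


difference() { translate([322, 240, 0]) cube([5760, 190, 2800]); translate([4844, 240, 0]) cube([777, 190, 2035]); }
translate([322, 4120, 0]) cube([5760, 190, 2800]);
translate([322, 430, 0]) cube([190, 3690, 2800]);
translate([5892, 430, 0]) cube([190, 3690, 2800]);


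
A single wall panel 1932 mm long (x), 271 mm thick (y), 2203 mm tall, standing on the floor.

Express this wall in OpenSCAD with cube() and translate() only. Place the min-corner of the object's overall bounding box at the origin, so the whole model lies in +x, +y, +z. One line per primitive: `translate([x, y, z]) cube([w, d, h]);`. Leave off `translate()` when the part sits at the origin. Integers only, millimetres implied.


cube([1932, 271, 2203]);


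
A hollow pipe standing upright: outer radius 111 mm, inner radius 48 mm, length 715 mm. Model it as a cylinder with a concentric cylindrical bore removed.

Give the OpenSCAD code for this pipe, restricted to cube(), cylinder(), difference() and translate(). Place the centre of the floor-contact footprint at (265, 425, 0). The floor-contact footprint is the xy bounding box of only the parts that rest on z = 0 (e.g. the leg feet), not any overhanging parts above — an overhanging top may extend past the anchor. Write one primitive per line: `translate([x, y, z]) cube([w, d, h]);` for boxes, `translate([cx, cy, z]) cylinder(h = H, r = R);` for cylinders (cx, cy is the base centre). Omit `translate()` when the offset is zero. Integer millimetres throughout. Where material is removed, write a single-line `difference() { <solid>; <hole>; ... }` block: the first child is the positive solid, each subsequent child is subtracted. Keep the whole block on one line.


difference() { translate([265, 425, 0]) cylinder(h = 715, r = 111); translate([265, 425, 0]) cylinder(h = 715, r = 48); }


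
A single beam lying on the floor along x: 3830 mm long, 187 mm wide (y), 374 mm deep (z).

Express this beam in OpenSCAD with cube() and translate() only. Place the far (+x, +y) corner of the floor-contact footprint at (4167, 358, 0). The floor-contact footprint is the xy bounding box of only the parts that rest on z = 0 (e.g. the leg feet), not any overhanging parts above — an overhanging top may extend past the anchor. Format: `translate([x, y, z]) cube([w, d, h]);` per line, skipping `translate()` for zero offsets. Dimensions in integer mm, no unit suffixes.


translate([337, 171, 0]) cube([3830, 187, 374]);


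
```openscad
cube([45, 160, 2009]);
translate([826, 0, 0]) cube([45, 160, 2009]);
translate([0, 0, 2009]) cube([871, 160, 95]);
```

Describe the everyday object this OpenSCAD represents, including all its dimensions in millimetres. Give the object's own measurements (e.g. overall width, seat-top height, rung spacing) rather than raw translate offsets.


A door frame. The clear opening is 781 mm wide and 2009 mm high. Two 45 mm wide jambs, 160 mm deep, stand either side of the opening from the floor to the top of the opening. A 95 mm thick head sits across the top of both jambs, spanning the full outside width of the frame.


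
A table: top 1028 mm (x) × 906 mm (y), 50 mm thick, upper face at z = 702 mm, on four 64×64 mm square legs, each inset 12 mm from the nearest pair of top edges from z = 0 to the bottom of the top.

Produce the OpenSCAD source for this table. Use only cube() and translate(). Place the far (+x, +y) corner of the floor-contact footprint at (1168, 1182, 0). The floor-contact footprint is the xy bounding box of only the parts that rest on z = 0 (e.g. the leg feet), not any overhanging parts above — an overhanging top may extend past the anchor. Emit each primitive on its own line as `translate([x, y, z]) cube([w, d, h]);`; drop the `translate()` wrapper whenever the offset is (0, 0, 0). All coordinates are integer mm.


translate([152, 288, 652]) cube([1028, 906, 50]);
translate([164, 300, 0]) cube([64, 64, 652]);
translate([1104, 300, 0]) cube([64, 64, 652]);
translate([164, 1118, 0]) cube([64, 64, 652]);
translate([1104, 1118, 0]) cube([64, 64, 652]);


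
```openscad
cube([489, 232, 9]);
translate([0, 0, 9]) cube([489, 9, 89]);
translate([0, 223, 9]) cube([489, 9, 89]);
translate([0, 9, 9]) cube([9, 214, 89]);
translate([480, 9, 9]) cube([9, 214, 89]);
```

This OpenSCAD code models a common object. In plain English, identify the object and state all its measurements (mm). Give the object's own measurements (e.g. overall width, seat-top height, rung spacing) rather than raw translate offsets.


An open-topped rectangular box: outside dimensions 489×232×98 mm, with a uniform wall and base thickness of 9 mm. The base is a full 489×232 slab on the floor; four walls sit on top of the base. The front and back walls (the −y and +y sides) span the full width; the two side walls fit between them.


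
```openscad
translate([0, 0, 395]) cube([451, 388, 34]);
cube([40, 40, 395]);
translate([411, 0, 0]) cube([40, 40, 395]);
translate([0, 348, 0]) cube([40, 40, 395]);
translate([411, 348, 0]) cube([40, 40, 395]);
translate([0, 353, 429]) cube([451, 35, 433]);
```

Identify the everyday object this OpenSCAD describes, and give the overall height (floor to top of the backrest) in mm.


A chair. The overall height is 862 mm.

A slab on four corner posts with a tall panel at the back — a chair. The seat slab sits at z = 395 with thickness 34, and the 433 mm backrest starts at the seat top, so the overall height is 395 + 34 + 433 = 862 mm.


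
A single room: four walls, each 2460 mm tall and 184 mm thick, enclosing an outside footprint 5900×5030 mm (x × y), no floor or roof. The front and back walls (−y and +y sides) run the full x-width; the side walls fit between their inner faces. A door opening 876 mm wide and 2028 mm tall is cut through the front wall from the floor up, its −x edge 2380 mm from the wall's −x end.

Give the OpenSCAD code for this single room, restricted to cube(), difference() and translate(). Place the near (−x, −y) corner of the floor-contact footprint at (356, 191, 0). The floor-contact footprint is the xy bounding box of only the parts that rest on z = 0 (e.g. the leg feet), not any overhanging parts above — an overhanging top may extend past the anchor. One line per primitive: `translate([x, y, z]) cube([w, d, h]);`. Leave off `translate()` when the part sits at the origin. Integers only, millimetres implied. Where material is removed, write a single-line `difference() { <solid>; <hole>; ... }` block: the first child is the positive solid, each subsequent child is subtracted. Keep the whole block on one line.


difference() { translate([356, 191, 0]) cube([5900, 184, 2460]); translate([2736, 191, 0]) cube([876, 184, 2028]); }
translate([356, 5037, 0]) cube([5900, 184, 2460]);
translate([356, 375, 0]) cube([184, 4662, 2460]);
translate([6072, 375, 0]) cube([184, 4662, 2460]);


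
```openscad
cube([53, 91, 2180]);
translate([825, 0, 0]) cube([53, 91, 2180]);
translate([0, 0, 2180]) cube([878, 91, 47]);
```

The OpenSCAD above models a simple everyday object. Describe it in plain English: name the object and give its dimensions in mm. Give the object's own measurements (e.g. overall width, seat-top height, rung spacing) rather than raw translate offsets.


A door frame. The clear opening is 772 mm wide and 2180 mm high. Two 53 mm wide jambs, 91 mm deep, stand either side of the opening from the floor to the top of the opening. A 47 mm thick head sits across the top of both jambs, spanning the full outside width of the frame.


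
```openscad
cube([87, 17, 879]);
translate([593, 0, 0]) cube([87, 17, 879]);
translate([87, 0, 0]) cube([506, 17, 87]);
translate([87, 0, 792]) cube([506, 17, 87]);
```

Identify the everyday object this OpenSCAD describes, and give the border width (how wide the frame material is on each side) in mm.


A picture frame. The border width is 87 mm.

Four thin pieces enclosing a rectangular opening — a picture frame. The two full-height stiles are 879 mm tall; the top rail sits at z = 792 and is 87 mm tall, so the border above the opening is 879 − 792 = 87 mm, matching the stile x-width.


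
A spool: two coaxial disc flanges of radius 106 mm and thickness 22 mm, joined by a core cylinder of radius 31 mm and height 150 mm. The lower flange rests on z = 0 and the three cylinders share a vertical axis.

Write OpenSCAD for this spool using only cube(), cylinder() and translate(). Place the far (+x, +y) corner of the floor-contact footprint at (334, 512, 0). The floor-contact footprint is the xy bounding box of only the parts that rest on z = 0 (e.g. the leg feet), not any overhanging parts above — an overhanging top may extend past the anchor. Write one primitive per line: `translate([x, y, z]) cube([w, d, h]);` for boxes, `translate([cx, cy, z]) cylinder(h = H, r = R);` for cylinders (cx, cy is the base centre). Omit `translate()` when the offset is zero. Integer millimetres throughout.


translate([228, 406, 0]) cylinder(h = 22, r = 106);
translate([228, 406, 22]) cylinder(h = 150, r = 31);
translate([228, 406, 172]) cylinder(h = 22, r = 106);


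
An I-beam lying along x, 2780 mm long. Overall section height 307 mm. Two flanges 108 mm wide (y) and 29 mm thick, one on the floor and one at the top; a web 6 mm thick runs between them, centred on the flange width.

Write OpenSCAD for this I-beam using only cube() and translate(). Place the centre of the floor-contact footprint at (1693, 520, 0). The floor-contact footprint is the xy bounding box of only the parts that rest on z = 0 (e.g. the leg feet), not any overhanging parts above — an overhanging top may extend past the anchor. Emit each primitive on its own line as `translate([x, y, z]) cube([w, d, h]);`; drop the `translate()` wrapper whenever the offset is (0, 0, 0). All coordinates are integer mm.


translate([303, 466, 0]) cube([2780, 108, 29]);
translate([303, 517, 29]) cube([2780, 6, 249]);
translate([303, 466, 278]) cube([2780, 108, 29]);


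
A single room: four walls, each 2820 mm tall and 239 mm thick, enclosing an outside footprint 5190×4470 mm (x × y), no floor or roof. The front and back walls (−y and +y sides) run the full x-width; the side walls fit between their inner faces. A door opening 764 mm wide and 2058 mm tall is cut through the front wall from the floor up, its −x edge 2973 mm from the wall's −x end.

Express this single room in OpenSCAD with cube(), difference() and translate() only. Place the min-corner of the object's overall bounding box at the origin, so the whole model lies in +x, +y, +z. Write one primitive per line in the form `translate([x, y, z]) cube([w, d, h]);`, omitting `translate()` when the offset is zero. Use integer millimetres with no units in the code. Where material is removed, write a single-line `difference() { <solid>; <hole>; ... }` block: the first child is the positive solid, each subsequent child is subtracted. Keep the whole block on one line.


difference() { cube([5190, 239, 2820]); translate([2973, 0, 0]) cube([764, 239, 2058]); }
translate([0, 4231, 0]) cube([5190, 239, 2820]);
translate([0, 239, 0]) cube([239, 3992, 2820]);
translate([4951, 239, 0]) cube([239, 3992, 2820]);


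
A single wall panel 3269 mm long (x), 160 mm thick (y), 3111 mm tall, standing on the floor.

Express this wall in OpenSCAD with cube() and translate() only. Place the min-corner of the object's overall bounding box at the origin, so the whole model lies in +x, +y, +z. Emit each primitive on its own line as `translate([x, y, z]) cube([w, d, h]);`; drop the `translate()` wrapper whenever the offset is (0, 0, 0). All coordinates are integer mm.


cube([3269, 160, 3111]);


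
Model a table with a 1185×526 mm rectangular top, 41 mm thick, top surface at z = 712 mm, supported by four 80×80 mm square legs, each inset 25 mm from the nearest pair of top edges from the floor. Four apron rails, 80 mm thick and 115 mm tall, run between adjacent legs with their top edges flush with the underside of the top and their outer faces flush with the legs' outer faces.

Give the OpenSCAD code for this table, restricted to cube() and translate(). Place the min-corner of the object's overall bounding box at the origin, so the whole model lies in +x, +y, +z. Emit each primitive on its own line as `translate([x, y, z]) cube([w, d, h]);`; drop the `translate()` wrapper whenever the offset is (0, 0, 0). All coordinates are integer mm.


// leg_h = 712 - 41 = 671
// apron z = 671 - 115 = 556
translate([0, 0, 671]) cube([1185, 526, 41]);
translate([25, 25, 0]) cube([80, 80, 671]);
translate([1080, 25, 0]) cube([80, 80, 671]);
translate([25, 421, 0]) cube([80, 80, 671]);
translate([1080, 421, 0]) cube([80, 80, 671]);
translate([105, 25, 556]) cube([975, 80, 115]);
translate([105, 421, 556]) cube([975, 80, 115]);
translate([25, 105, 556]) cube([80, 316, 115]);
translate([1080, 105, 556]) cube([80, 316, 115]);


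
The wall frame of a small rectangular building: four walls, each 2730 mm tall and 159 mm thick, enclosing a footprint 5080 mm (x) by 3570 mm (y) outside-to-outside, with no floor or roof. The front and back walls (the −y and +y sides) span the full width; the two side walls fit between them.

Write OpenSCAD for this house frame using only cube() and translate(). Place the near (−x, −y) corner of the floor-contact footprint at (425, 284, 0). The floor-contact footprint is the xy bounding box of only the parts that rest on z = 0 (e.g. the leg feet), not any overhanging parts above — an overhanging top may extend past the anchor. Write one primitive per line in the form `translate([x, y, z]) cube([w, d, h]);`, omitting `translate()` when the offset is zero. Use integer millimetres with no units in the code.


translate([425, 284, 0]) cube([5080, 159, 2730]);
translate([425, 3695, 0]) cube([5080, 159, 2730]);
translate([425, 443, 0]) cube([159, 3252, 2730]);
translate([5346, 443, 0]) cube([159, 3252, 2730]);


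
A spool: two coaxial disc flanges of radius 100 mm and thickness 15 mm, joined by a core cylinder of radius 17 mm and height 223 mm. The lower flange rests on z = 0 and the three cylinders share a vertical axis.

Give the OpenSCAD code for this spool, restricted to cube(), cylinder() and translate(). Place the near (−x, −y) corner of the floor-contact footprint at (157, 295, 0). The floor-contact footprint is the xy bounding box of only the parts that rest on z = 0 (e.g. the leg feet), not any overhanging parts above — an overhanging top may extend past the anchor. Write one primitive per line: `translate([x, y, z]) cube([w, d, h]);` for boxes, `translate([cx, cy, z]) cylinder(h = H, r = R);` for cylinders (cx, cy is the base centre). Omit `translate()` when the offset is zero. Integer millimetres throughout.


translate([257, 395, 0]) cylinder(h = 15, r = 100);
translate([257, 395, 15]) cylinder(h = 223, r = 17);
translate([257, 395, 238]) cylinder(h = 15, r = 100);


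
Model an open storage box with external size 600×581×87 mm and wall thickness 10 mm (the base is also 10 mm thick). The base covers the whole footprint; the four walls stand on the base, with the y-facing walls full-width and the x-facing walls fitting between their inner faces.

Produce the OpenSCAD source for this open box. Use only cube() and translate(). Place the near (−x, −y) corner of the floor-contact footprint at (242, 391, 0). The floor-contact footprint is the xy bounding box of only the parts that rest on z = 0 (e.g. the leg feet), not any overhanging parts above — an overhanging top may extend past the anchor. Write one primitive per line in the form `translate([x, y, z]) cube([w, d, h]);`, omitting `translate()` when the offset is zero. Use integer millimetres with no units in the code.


translate([242, 391, 0]) cube([600, 581, 10]);
translate([242, 391, 10]) cube([600, 10, 77]);
translate([242, 962, 10]) cube([600, 10, 77]);
translate([242, 401, 10]) cube([10, 561, 77]);
translate([832, 401, 10]) cube([10, 561, 77]);


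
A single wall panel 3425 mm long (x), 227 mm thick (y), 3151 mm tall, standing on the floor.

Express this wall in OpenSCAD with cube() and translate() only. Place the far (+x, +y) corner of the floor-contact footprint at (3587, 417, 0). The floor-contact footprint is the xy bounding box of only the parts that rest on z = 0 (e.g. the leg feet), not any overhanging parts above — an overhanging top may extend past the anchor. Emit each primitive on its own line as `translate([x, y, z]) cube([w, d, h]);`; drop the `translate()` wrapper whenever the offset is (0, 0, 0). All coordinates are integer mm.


translate([162, 190, 0]) cube([3425, 227, 3151]);


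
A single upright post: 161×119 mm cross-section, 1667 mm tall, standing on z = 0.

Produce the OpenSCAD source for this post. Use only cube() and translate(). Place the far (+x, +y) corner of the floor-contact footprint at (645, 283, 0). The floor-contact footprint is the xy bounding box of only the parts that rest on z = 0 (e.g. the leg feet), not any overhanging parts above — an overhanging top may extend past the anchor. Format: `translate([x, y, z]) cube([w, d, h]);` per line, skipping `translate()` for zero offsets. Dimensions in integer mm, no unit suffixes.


translate([484, 164, 0]) cube([161, 119, 1667]);


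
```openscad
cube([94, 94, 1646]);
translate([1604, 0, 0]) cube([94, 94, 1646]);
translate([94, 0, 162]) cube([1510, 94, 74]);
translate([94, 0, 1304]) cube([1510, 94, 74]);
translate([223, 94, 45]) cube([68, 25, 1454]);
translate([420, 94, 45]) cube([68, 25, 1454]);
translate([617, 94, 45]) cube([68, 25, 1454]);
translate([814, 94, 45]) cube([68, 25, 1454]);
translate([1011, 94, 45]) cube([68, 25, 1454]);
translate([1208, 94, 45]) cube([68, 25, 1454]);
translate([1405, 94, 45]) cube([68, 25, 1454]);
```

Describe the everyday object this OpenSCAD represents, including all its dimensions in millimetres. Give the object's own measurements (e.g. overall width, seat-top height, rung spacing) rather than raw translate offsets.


A fence section. Two 94×94 mm posts, 1646 mm tall, stand on the floor with a clear span of 1510 mm between their inner faces. Two horizontal rails of 94×74 mm section span the gap between the posts with their undersides at z = 162 mm and z = 1304 mm, flush with the posts' −y face. 7 pickets, each 68 mm wide, 25 mm thick and 1454 mm tall, are fixed to the +y face of the rails with their bottoms at z = 45 mm, spaced across the span with a 129 mm gap after the −x post and between neighbouring pickets, with 131 mm left before the +x post.


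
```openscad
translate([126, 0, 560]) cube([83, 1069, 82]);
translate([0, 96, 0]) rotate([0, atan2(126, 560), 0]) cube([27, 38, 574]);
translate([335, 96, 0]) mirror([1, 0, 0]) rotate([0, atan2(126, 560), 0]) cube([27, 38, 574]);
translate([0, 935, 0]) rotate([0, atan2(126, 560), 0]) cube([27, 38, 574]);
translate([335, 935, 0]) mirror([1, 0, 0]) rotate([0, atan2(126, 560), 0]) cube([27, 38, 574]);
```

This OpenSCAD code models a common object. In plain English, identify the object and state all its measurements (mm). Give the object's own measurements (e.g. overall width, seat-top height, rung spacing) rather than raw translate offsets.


A sawhorse. A 83×1069×82 mm beam (x, y, z) sits on two A-frame leg pairs. Each pair is two raked legs of 27×38 mm section (38 mm along y) splaying symmetrically in x. Each leg rises 560 mm vertically over 126 mm of horizontal reach and is 574 mm long along its own axis. Every leg's outer bottom edge rests on the floor and its outer top edge meets a bottom edge of the beam — the left legs (tilting toward +x) meet the beam's −x bottom edge, the right legs (their mirror images, tilting toward −x) meet its +x bottom edge — so the leg tops tuck under the beam, the beam's underside is 560 mm above the floor, and the feet are 335 mm apart outside-to-outside with the beam centred between them. The two leg pairs are set in 96 mm from either end of the beam.


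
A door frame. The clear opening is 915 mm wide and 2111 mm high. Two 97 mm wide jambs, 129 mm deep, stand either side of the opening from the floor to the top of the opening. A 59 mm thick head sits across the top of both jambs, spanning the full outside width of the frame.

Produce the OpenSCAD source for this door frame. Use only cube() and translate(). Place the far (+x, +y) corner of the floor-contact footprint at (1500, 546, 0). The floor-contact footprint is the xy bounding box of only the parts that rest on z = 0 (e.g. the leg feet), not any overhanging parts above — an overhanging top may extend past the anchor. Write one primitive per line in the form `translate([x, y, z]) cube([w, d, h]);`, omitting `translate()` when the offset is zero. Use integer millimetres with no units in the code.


translate([391, 417, 0]) cube([97, 129, 2111]);
translate([1403, 417, 0]) cube([97, 129, 2111]);
translate([391, 417, 2111]) cube([1109, 129, 59]);


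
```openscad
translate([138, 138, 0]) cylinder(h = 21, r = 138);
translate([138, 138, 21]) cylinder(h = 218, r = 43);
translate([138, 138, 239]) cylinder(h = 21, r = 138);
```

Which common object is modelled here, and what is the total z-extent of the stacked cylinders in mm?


A spool. The overall height is 260 mm.

Three coaxial cylinders, large–small–large — a spool. Two 21 mm flanges and a 218 mm core give 21 + 218 + 21 = 260 mm.


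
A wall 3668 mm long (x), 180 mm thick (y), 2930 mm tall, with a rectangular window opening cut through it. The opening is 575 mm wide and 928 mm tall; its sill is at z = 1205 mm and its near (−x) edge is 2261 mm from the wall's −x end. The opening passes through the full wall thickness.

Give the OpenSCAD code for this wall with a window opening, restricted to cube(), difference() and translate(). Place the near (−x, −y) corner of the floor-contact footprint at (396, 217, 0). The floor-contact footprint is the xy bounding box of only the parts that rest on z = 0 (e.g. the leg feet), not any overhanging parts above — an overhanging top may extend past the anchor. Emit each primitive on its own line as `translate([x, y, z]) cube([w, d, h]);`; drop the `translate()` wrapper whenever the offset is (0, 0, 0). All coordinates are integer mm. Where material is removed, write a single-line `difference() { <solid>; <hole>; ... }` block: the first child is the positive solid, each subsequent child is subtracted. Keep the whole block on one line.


difference() { translate([396, 217, 0]) cube([3668, 180, 2930]); translate([2657, 217, 1205]) cube([575, 180, 928]); }


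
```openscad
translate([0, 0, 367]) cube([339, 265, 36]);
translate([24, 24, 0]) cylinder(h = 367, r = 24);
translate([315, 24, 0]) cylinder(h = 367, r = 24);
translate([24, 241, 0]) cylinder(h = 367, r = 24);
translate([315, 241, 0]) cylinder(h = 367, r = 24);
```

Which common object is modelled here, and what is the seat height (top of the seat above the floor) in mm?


A stool. The seat height is 403 mm.

A 339×265×36 slab at z = 367 on four corner cylinders — a stool. The seat top is 367 + 36 = 403 mm.


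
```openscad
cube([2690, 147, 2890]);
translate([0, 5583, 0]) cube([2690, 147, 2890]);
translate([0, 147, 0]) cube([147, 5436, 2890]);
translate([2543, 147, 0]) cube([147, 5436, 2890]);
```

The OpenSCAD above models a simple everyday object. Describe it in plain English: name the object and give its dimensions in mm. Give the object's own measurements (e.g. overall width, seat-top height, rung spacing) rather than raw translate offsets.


The wall frame of a small rectangular building: four walls, each 2890 mm tall and 147 mm thick, enclosing a footprint 2690 mm (x) by 5730 mm (y) outside-to-outside, with no floor or roof. The front and back walls (the −y and +y sides) span the full width; the two side walls fit between them.


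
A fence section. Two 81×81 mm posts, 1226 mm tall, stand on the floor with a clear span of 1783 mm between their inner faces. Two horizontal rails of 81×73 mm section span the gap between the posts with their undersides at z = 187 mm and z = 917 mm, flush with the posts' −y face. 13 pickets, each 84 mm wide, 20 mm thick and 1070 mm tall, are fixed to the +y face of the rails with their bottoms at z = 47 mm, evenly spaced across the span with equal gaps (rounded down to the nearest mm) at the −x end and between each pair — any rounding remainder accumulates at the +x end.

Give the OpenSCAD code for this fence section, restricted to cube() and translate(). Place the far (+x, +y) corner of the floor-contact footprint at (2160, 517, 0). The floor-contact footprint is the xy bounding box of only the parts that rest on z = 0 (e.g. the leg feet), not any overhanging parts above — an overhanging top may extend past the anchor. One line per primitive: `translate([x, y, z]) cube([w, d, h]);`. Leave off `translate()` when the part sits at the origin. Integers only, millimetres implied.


translate([215, 436, 0]) cube([81, 81, 1226]);
translate([2079, 436, 0]) cube([81, 81, 1226]);
translate([296, 436, 187]) cube([1783, 81, 73]);
translate([296, 436, 917]) cube([1783, 81, 73]);
translate([345, 517, 47]) cube([84, 20, 1070]);
translate([478, 517, 47]) cube([84, 20, 1070]);
translate([611, 517, 47]) cube([84, 20, 1070]);
translate([744, 517, 47]) cube([84, 20, 1070]);
translate([877, 517, 47]) cube([84, 20, 1070]);
translate([1010, 517, 47]) cube([84, 20, 1070]);
translate([1143, 517, 47]) cube([84, 20, 1070]);
translate([1276, 517, 47]) cube([84, 20, 1070]);
translate([1409, 517, 47]) cube([84, 20, 1070]);
translate([1542, 517, 47]) cube([84, 20, 1070]);
translate([1675, 517, 47]) cube([84, 20, 1070]);
translate([1808, 517, 47]) cube([84, 20, 1070]);
translate([1941, 517, 47]) cube([84, 20, 1070]);


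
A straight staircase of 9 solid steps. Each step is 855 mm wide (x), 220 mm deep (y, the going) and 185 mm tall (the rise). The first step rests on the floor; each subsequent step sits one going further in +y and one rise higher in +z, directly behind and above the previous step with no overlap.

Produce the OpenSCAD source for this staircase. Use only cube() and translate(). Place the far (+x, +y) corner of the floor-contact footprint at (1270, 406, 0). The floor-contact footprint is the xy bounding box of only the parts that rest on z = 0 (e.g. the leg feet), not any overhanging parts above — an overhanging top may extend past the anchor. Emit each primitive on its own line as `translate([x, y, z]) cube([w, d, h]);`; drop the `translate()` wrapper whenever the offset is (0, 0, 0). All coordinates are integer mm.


translate([415, 186, 0]) cube([855, 220, 185]);
translate([415, 406, 185]) cube([855, 220, 185]);
translate([415, 626, 370]) cube([855, 220, 185]);
translate([415, 846, 555]) cube([855, 220, 185]);
translate([415, 1066, 740]) cube([855, 220, 185]);
translate([415, 1286, 925]) cube([855, 220, 185]);
translate([415, 1506, 1110]) cube([855, 220, 185]);
translate([415, 1726, 1295]) cube([855, 220, 185]);
translate([415, 1946, 1480]) cube([855, 220, 185]);


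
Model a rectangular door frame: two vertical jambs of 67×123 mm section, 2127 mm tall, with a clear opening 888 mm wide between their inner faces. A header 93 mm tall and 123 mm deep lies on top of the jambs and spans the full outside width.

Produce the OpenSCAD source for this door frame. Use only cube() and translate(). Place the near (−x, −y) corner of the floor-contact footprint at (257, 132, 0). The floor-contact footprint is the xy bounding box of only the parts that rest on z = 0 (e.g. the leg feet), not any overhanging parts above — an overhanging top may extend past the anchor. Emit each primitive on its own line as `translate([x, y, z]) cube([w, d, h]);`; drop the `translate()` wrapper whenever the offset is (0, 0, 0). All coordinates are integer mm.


translate([257, 132, 0]) cube([67, 123, 2127]);
translate([1212, 132, 0]) cube([67, 123, 2127]);
translate([257, 132, 2127]) cube([1022, 123, 93]);


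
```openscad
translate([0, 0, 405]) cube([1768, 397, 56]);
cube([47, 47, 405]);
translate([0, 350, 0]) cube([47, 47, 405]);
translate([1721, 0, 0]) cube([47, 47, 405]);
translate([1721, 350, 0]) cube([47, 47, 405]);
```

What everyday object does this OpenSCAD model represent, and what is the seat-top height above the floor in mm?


A bench. The seat-top height is 461 mm.

A long slab on four corner posts — a bench. The slab sits at z = 405 with thickness 56, so the top is 405 + 56 = 461 mm.


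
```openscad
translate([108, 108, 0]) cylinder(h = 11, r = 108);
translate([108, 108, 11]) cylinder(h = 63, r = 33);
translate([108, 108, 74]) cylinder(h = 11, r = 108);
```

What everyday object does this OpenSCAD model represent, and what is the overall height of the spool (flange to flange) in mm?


A spool. The overall height is 85 mm.

Three coaxial cylinders, large–small–large — a spool. Two 11 mm flanges and a 63 mm core give 11 + 63 + 11 = 85 mm.


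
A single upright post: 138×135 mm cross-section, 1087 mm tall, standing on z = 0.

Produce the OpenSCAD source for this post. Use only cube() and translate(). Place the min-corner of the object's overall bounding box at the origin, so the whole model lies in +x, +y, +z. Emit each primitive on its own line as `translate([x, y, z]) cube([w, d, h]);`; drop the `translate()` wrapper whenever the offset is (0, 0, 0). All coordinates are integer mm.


cube([138, 135, 1087]);


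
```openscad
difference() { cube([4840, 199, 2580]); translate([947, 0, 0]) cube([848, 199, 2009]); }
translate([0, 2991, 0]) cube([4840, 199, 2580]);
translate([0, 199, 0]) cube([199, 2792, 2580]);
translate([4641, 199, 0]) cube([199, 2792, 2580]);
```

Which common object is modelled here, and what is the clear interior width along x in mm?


A single room. The interior width is 4442 mm.

Four walls enclosing a rectangle with a door in the front wall — a room. Outside width 4840 minus two 199 mm walls gives 4442 mm.
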